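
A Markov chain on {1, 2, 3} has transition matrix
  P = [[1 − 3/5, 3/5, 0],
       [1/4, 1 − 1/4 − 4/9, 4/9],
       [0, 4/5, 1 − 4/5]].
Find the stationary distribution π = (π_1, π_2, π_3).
π = (15/71, 36/71, 20/71)

This is a birth-death chain on three states, which satisfies detailed balance: π_1 · P_{12} = π_2 · P_{21} and π_2 · P_{23} = π_3 · P_{32}.
From π_1 · 3/5 = π_2 · 1/4: π_2/π_1 = (3/5)/(1/4) = 12/5.
From π_2 · 4/9 = π_3 · 4/5: π_3/π_2 = (4/9)/(4/5) = 5/9.
Take π_1 proportional to 1; then unnormalized π = (1, 12/5, 4/3). Normalize by dividing by the sum 71/15:
  π = (15/71, 36/71, 20/71).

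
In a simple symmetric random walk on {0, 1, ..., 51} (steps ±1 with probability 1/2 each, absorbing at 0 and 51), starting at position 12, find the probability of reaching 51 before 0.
P(hit 51 before 0) = 12/51 = 4/17

Let u_k = P(hit 51 before 0 | start at k). Then u_0 = 0, u_51 = 1, and u_k = u_{k-1}/2 + u_{k+1}/2 for 1 ≤ k ≤ 50. This harmonic recurrence is solved by u_k = k/51, giving u_12 = 12/51 = 4/17.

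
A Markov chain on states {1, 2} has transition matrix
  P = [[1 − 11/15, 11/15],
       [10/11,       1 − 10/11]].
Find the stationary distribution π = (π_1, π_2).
π_1 = 150/271, π_2 = 121/271

Solve πP = π with π_1 + π_2 = 1. From πP = π: π_1 · (1 − 11/15) + π_2 · 10/11 = π_1 ⇒ π_2 · 10/11 = π_1 · 11/15 ⇒ π_2/π_1 = (11/15)/(10/11) = 121/150. Together with π_1 + π_2 = 1:
  π_1 = (10/11)/(11/15 + 10/11) = (10/11)/(271/165) = 150/271,
  π_2 = (11/15)/(11/15 + 10/11) = (11/15)/(271/165) = 121/271.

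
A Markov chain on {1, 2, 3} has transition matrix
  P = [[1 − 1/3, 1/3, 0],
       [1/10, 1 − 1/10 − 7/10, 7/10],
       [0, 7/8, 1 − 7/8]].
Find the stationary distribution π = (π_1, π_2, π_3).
π = (1/7, 10/21, 8/21)

This is a birth-death chain on three states, which satisfies detailed balance: π_1 · P_{12} = π_2 · P_{21} and π_2 · P_{23} = π_3 · P_{32}.
From π_1 · 1/3 = π_2 · 1/10: π_2/π_1 = (1/3)/(1/10) = 10/3.
From π_2 · 7/10 = π_3 · 7/8: π_3/π_2 = (7/10)/(7/8) = 4/5.
Take π_1 proportional to 1; then unnormalized π = (1, 10/3, 8/3). Normalize by dividing by the sum 7:
  π = (1/7, 10/21, 8/21).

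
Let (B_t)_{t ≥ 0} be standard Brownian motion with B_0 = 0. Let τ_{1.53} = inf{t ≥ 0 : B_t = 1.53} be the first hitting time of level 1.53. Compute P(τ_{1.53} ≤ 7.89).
P(τ_{1.53} ≤ 7.89) = 2(1 − Φ(1.53/√7.89)) = 2(1 − Φ(0.5447)) ≈ 0.5860

By the reflection principle for standard BM, P(τ_b ≤ t) = 2 · P(B_t ≥ b). Since B_t ~ N(0, t), P(B_t ≥ 1.53) = 1 − Φ(1.53/√t) = 1 − Φ(1.53/√7.89) = 1 − Φ(0.5447) ≈ 0.29298. Doubling: P(τ_{1.53} ≤ 7.89) ≈ 2 · 0.29298 = 0.58596 ≈ 0.5860.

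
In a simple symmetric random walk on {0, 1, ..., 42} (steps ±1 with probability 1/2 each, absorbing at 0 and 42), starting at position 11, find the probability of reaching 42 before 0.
P(hit 42 before 0) = 11/42

Let u_k = P(hit 42 before 0 | start at k). Then u_0 = 0, u_42 = 1, and u_k = u_{k-1}/2 + u_{k+1}/2 for 1 ≤ k ≤ 41. This harmonic recurrence is solved by u_k = k/42, giving u_11 = 11/42.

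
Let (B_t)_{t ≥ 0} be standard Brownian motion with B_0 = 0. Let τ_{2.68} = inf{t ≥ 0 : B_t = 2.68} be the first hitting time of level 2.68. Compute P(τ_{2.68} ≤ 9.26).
P(τ_{2.68} ≤ 9.26) = 2(1 − Φ(2.68/√9.26)) = 2(1 − Φ(0.8807)) ≈ 0.3785

By the reflection principle for standard BM, P(τ_b ≤ t) = 2 · P(B_t ≥ b). Since B_t ~ N(0, t), P(B_t ≥ 2.68) = 1 − Φ(2.68/√t) = 1 − Φ(2.68/√9.26) = 1 − Φ(0.8807) ≈ 0.18924. Doubling: P(τ_{2.68} ≤ 9.26) ≈ 2 · 0.18924 = 0.37848 ≈ 0.3785.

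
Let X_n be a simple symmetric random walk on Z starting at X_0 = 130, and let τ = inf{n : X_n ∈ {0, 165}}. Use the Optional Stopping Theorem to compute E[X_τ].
E[X_τ] = 130

X_n is a martingale and τ is a bounded-mean stopping time (indeed τ is finite a.s. with bounded expectation since the walk is in a bounded region). By the OST, E[X_τ] = E[X_0] = 130. Equivalently: E[X_τ] = 165 · P(hit 165 first) + 0 · P(hit 0 first) = 165 · (130/165) = 130.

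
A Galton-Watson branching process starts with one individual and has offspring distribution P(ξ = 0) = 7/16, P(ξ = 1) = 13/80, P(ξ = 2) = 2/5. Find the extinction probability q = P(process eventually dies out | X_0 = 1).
q = 1

Mean offspring μ = 0·7/16 + 1·13/80 + 2·2/5 = 77/80 ≤ 1. For μ ≤ 1 with offspring not concentrated at 1, the Galton-Watson process goes extinct almost surely, so q = 1.
(Algebraic check: The pgf is f(s) = 7/16 + 13/80·s + 2/5·s². The extinction probability q is the smallest fixed point of f in [0, 1]. Setting s = f(s):
  2/5·s² + (13/80 − 1)·s + 7/16 = 0
  2/5·s² − (7/16 + 2/5)·s + 7/16 = 0
which factors as (s − 1)·(2/5·s − 7/16) = 0, giving roots s = 1 and s = (7/16)/(2/5) = 35/32. Since 35/32 ≥ 1, the smallest root in [0, 1] is s = 1.)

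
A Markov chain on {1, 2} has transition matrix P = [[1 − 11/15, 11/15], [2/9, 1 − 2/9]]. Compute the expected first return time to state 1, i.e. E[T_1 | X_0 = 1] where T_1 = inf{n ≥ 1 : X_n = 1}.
E[T_1 | X_0 = 1] = 1/π_1 = 43/10

For an irreducible recurrent Markov chain with stationary distribution π, E[T_i | X_0 = i] = 1/π_i (Kac's formula). Here π_1 = (2/9)/(11/15 + 2/9) = (2/9)/(43/45) = 10/43, so E[T_1 | X_0 = 1] = 1/π_1 = (11/15 + 2/9)/(2/9) = (43/45)/(2/9) = 43/10.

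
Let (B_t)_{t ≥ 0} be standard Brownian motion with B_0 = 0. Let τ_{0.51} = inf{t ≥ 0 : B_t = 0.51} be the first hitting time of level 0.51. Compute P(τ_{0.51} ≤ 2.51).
P(τ_{0.51} ≤ 2.51) = 2(1 − Φ(0.51/√2.51)) = 2(1 − Φ(0.3219)) ≈ 0.7475

By the reflection principle for standard BM, P(τ_b ≤ t) = 2 · P(B_t ≥ b). Since B_t ~ N(0, t), P(B_t ≥ 0.51) = 1 − Φ(0.51/√t) = 1 − Φ(0.51/√2.51) = 1 − Φ(0.3219) ≈ 0.37376. Doubling: P(τ_{0.51} ≤ 2.51) ≈ 2 · 0.37376 = 0.74752 ≈ 0.7475.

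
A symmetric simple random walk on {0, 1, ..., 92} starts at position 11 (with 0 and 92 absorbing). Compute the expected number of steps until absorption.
E[τ | X_0 = 11] = 891

Let v_k = E[τ | X_0 = k]. Boundary: v_0 = v_92 = 0. Recurrence: v_k = 1 + (v_{k-1} + v_{k+1})/2 for 1 ≤ k ≤ 91. The particular solution to v_k − (v_{k-1} + v_{k+1})/2 = 1 is v_k = −k^2. Adding homogeneous solution A + B k and matching boundaries gives v_k = k (92 − k). Substituting k = 11: v_11 = 11 · 81 = 891.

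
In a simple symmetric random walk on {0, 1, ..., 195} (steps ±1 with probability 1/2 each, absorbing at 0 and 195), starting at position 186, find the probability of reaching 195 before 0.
P(hit 195 before 0) = 186/195 = 62/65

Let u_k = P(hit 195 before 0 | start at k). Then u_0 = 0, u_195 = 1, and u_k = u_{k-1}/2 + u_{k+1}/2 for 1 ≤ k ≤ 194. This harmonic recurrence is solved by u_k = k/195, giving u_186 = 186/195 = 62/65.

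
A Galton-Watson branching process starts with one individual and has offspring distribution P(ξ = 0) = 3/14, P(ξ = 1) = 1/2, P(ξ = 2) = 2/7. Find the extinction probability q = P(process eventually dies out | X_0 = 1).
q = 3/4

The pgf is f(s) = 3/14 + 1/2·s + 2/7·s². The extinction probability q is the smallest fixed point of f in [0, 1]. Setting s = f(s):
  2/7·s² + (1/2 − 1)·s + 3/14 = 0
  2/7·s² − (3/14 + 2/7)·s + 3/14 = 0
which factors as (s − 1)·(2/7·s − 3/14) = 0, giving roots s = 1 and s = (3/14)/(2/7) = 3/4.
Mean offspring μ = 1/2 + 2·2/7 = 15/14 > 1 (supercritical), so q < 1. The extinction probability is the smaller root: q = (3/14)/(2/7) = 3/4.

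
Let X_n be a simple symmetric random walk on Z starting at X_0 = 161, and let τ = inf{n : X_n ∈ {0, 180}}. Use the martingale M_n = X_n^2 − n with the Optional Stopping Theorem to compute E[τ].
E[τ] = 3059

M_n = X_n^2 − n is a martingale (since E[X_{n+1}^2 | F_n] = X_n^2 + 1). By OST (τ has finite mean in a bounded region), E[M_τ] = E[M_0] = X_0^2 − 0 = 161^2 = 25921. Also E[M_τ] = E[X_τ^2] − E[τ]. The walk exits at 0 or 180, with P(hit 180 first) = 161/180, so E[X_τ^2] = 180^2 · 161/180 + 0 = 28980. Thus E[τ] = E[X_τ^2] − E[M_τ] = 28980 − 25921 = 3059 = 161(180 − 161) = 3059.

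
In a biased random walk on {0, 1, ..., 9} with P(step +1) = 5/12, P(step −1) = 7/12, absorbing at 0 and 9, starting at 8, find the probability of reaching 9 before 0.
P(hit 9 before 0) = (1 − (7/5)^8) / (1 − (7/5)^9) = 13435440/19200241

Let u_k denote P(reach 9 before 0 | start at k). Boundary: u_0 = 0, u_9 = 1. Recurrence: u_k = 5/12·u_{k+1} + 7/12·u_{k-1} for 1 ≤ k ≤ 8. Try u_k = A + B·r^k with r = q/p = (7/12)/(5/12) = 7/5. Substitution satisfies the recurrence; boundary conditions give:
  u_k = (1 − r^k) / (1 − r^N) = (1 − (7/5)^8) / (1 − (7/5)^9) = 13435440/19200241.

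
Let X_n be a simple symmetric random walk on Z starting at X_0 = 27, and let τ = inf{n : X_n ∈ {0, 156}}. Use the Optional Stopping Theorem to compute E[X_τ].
E[X_τ] = 27

X_n is a martingale and τ is a bounded-mean stopping time (indeed τ is finite a.s. with bounded expectation since the walk is in a bounded region). By the OST, E[X_τ] = E[X_0] = 27. Equivalently: E[X_τ] = 156 · P(hit 156 first) + 0 · P(hit 0 first) = 156 · (27/156) = 27.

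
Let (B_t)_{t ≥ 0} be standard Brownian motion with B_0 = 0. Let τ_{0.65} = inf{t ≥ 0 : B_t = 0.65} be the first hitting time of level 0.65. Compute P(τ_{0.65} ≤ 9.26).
P(τ_{0.65} ≤ 9.26) = 2(1 − Φ(0.65/√9.26)) = 2(1 − Φ(0.2136)) ≈ 0.8309

By the reflection principle for standard BM, P(τ_b ≤ t) = 2 · P(B_t ≥ b). Since B_t ~ N(0, t), P(B_t ≥ 0.65) = 1 − Φ(0.65/√t) = 1 − Φ(0.65/√9.26) = 1 − Φ(0.2136) ≈ 0.41543. Doubling: P(τ_{0.65} ≤ 9.26) ≈ 2 · 0.41543 = 0.83086 ≈ 0.8309.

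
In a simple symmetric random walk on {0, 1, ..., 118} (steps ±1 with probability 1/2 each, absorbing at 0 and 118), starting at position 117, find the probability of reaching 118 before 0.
P(hit 118 before 0) = 117/118

Let u_k = P(hit 118 before 0 | start at k). Then u_0 = 0, u_118 = 1, and u_k = u_{k-1}/2 + u_{k+1}/2 for 1 ≤ k ≤ 117. This harmonic recurrence is solved by u_k = k/118, giving u_117 = 117/118.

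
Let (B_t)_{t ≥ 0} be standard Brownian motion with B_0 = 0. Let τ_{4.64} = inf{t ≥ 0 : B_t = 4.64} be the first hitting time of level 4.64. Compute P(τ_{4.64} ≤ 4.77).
P(τ_{4.64} ≤ 4.77) = 2(1 − Φ(4.64/√4.77)) = 2(1 − Φ(2.1245)) ≈ 0.0336

By the reflection principle for standard BM, P(τ_b ≤ t) = 2 · P(B_t ≥ b). Since B_t ~ N(0, t), P(B_t ≥ 4.64) = 1 − Φ(4.64/√t) = 1 − Φ(4.64/√4.77) = 1 − Φ(2.1245) ≈ 0.01681. Doubling: P(τ_{4.64} ≤ 4.77) ≈ 2 · 0.01681 = 0.03362 ≈ 0.0336.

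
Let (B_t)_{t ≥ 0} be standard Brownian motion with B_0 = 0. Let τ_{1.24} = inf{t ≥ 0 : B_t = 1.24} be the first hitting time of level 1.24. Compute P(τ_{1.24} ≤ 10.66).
P(τ_{1.24} ≤ 10.66) = 2(1 − Φ(1.24/√10.66)) = 2(1 − Φ(0.3798)) ≈ 0.7041

By the reflection principle for standard BM, P(τ_b ≤ t) = 2 · P(B_t ≥ b). Since B_t ~ N(0, t), P(B_t ≥ 1.24) = 1 − Φ(1.24/√t) = 1 − Φ(1.24/√10.66) = 1 − Φ(0.3798) ≈ 0.35205. Doubling: P(τ_{1.24} ≤ 10.66) ≈ 2 · 0.35205 = 0.70410 ≈ 0.7041.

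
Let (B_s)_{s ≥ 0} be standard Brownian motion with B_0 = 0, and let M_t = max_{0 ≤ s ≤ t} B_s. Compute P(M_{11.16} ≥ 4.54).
P(M_{11.16} ≥ 4.54) = 2·P(B_{11.16} ≥ 4.54) = 2(1 − Φ(4.54/√11.16)) ≈ 0.1741

By the reflection principle for Brownian motion, P(M_t ≥ a) = 2 · P(B_t ≥ a) for a ≥ 0. Since B_t ~ N(0, t), P(B_t ≥ 4.54) = 1 − Φ(4.54/√t) = 1 − Φ(4.54/√11.16) = 1 − Φ(1.3590). So
  P(M_{11.16} ≥ 4.54) = 2(1 − Φ(1.3590)) ≈ 0.1741.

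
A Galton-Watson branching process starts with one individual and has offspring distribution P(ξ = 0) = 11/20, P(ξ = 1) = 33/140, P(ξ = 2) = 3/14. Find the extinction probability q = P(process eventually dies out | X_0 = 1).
q = 1

Mean offspring μ = 0·11/20 + 1·33/140 + 2·3/14 = 93/140 ≤ 1. For μ ≤ 1 with offspring not concentrated at 1, the Galton-Watson process goes extinct almost surely, so q = 1.
(Algebraic check: The pgf is f(s) = 11/20 + 33/140·s + 3/14·s². The extinction probability q is the smallest fixed point of f in [0, 1]. Setting s = f(s):
  3/14·s² + (33/140 − 1)·s + 11/20 = 0
  3/14·s² − (11/20 + 3/14)·s + 11/20 = 0
which factors as (s − 1)·(3/14·s − 11/20) = 0, giving roots s = 1 and s = (11/20)/(3/14) = 77/30. Since 77/30 ≥ 1, the smallest root in [0, 1] is s = 1.)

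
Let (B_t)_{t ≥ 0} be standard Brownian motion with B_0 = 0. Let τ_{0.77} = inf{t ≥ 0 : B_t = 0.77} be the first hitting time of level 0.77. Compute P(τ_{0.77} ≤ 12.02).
P(τ_{0.77} ≤ 12.02) = 2(1 − Φ(0.77/√12.02)) = 2(1 − Φ(0.2221)) ≈ 0.8242

By the reflection principle for standard BM, P(τ_b ≤ t) = 2 · P(B_t ≥ b). Since B_t ~ N(0, t), P(B_t ≥ 0.77) = 1 − Φ(0.77/√t) = 1 − Φ(0.77/√12.02) = 1 − Φ(0.2221) ≈ 0.41212. Doubling: P(τ_{0.77} ≤ 12.02) ≈ 2 · 0.41212 = 0.82424 ≈ 0.8242.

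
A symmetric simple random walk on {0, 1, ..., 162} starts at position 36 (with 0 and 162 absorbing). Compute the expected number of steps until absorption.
E[τ | X_0 = 36] = 4536

Let v_k = E[τ | X_0 = k]. Boundary: v_0 = v_162 = 0. Recurrence: v_k = 1 + (v_{k-1} + v_{k+1})/2 for 1 ≤ k ≤ 161. The particular solution to v_k − (v_{k-1} + v_{k+1})/2 = 1 is v_k = −k^2. Adding homogeneous solution A + B k and matching boundaries gives v_k = k (162 − k). Substituting k = 36: v_36 = 36 · 126 = 4536.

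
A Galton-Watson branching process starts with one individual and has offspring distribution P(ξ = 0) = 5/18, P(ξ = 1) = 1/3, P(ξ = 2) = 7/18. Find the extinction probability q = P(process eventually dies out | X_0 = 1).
q = 5/7

The pgf is f(s) = 5/18 + 1/3·s + 7/18·s². The extinction probability q is the smallest fixed point of f in [0, 1]. Setting s = f(s):
  7/18·s² + (1/3 − 1)·s + 5/18 = 0
  7/18·s² − (5/18 + 7/18)·s + 5/18 = 0
which factors as (s − 1)·(7/18·s − 5/18) = 0, giving roots s = 1 and s = (5/18)/(7/18) = 5/7.
Mean offspring μ = 1/3 + 2·7/18 = 10/9 > 1 (supercritical), so q < 1. The extinction probability is the smaller root: q = (5/18)/(7/18) = 5/7.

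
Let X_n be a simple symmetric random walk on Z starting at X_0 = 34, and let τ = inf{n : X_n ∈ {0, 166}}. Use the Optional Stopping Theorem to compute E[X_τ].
E[X_τ] = 34

X_n is a martingale and τ is a bounded-mean stopping time (indeed τ is finite a.s. with bounded expectation since the walk is in a bounded region). By the OST, E[X_τ] = E[X_0] = 34. Equivalently: E[X_τ] = 166 · P(hit 166 first) + 0 · P(hit 0 first) = 166 · (34/166) = 34.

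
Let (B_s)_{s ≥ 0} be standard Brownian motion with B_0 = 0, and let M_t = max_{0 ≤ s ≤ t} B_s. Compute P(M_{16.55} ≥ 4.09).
P(M_{16.55} ≥ 4.09) = 2·P(B_{16.55} ≥ 4.09) = 2(1 − Φ(4.09/√16.55)) ≈ 0.3147

By the reflection principle for Brownian motion, P(M_t ≥ a) = 2 · P(B_t ≥ a) for a ≥ 0. Since B_t ~ N(0, t), P(B_t ≥ 4.09) = 1 − Φ(4.09/√t) = 1 − Φ(4.09/√16.55) = 1 − Φ(1.0054). So
  P(M_{16.55} ≥ 4.09) = 2(1 − Φ(1.0054)) ≈ 0.3147.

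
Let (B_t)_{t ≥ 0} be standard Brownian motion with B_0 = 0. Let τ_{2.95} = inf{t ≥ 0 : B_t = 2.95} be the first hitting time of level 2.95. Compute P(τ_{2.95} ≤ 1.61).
P(τ_{2.95} ≤ 1.61) = 2(1 − Φ(2.95/√1.61)) = 2(1 − Φ(2.3249)) ≈ 0.0201

By the reflection principle for standard BM, P(τ_b ≤ t) = 2 · P(B_t ≥ b). Since B_t ~ N(0, t), P(B_t ≥ 2.95) = 1 − Φ(2.95/√t) = 1 − Φ(2.95/√1.61) = 1 − Φ(2.3249) ≈ 0.01004. Doubling: P(τ_{2.95} ≤ 1.61) ≈ 2 · 0.01004 = 0.02008 ≈ 0.0201.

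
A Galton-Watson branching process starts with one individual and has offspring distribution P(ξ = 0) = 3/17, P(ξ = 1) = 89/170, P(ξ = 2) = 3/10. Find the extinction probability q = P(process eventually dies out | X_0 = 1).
q = 10/17

The pgf is f(s) = 3/17 + 89/170·s + 3/10·s². The extinction probability q is the smallest fixed point of f in [0, 1]. Setting s = f(s):
  3/10·s² + (89/170 − 1)·s + 3/17 = 0
  3/10·s² − (3/17 + 3/10)·s + 3/17 = 0
which factors as (s − 1)·(3/10·s − 3/17) = 0, giving roots s = 1 and s = (3/17)/(3/10) = 10/17.
Mean offspring μ = 89/170 + 2·3/10 = 191/170 > 1 (supercritical), so q < 1. The extinction probability is the smaller root: q = (3/17)/(3/10) = 10/17.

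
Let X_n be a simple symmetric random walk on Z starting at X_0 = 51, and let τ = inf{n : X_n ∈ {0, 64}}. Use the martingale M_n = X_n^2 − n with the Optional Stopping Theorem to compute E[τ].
E[τ] = 663

M_n = X_n^2 − n is a martingale (since E[X_{n+1}^2 | F_n] = X_n^2 + 1). By OST (τ has finite mean in a bounded region), E[M_τ] = E[M_0] = X_0^2 − 0 = 51^2 = 2601. Also E[M_τ] = E[X_τ^2] − E[τ]. The walk exits at 0 or 64, with P(hit 64 first) = 51/64, so E[X_τ^2] = 64^2 · 51/64 + 0 = 3264. Thus E[τ] = E[X_τ^2] − E[M_τ] = 3264 − 2601 = 663 = 51(64 − 51) = 663.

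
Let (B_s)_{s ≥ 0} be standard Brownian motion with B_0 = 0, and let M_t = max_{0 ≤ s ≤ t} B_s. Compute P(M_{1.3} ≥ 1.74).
P(M_{1.3} ≥ 1.74) = 2·P(B_{1.3} ≥ 1.74) = 2(1 − Φ(1.74/√1.3)) ≈ 0.1270

By the reflection principle for Brownian motion, P(M_t ≥ a) = 2 · P(B_t ≥ a) for a ≥ 0. Since B_t ~ N(0, t), P(B_t ≥ 1.74) = 1 − Φ(1.74/√t) = 1 − Φ(1.74/√1.3) = 1 − Φ(1.5261). So
  P(M_{1.3} ≥ 1.74) = 2(1 − Φ(1.5261)) ≈ 0.1270.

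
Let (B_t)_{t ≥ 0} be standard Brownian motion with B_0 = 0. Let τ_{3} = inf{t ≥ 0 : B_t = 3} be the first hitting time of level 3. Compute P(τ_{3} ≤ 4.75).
P(τ_{3} ≤ 4.75) = 2(1 − Φ(3/√4.75)) = 2(1 − Φ(1.3765)) ≈ 0.1687

By the reflection principle for standard BM, P(τ_b ≤ t) = 2 · P(B_t ≥ b). Since B_t ~ N(0, t), P(B_t ≥ 3) = 1 − Φ(3/√t) = 1 − Φ(3/√4.75) = 1 − Φ(1.3765) ≈ 0.08433. Doubling: P(τ_{3} ≤ 4.75) ≈ 2 · 0.08433 = 0.16866 ≈ 0.1687.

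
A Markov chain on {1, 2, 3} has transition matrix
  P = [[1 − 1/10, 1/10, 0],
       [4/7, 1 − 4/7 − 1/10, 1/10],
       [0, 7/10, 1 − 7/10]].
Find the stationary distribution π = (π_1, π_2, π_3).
π = (5/6, 7/48, 1/48)

This is a birth-death chain on three states, which satisfies detailed balance: π_1 · P_{12} = π_2 · P_{21} and π_2 · P_{23} = π_3 · P_{32}.
From π_1 · 1/10 = π_2 · 4/7: π_2/π_1 = (1/10)/(4/7) = 7/40.
From π_2 · 1/10 = π_3 · 7/10: π_3/π_2 = (1/10)/(7/10) = 1/7.
Take π_1 proportional to 1; then unnormalized π = (1, 7/40, 1/40). Normalize by dividing by the sum 6/5:
  π = (5/6, 7/48, 1/48).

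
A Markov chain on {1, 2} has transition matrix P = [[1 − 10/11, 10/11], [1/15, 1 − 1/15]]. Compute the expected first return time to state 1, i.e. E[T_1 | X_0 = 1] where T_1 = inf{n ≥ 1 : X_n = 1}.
E[T_1 | X_0 = 1] = 1/π_1 = 161/11

For an irreducible recurrent Markov chain with stationary distribution π, E[T_i | X_0 = i] = 1/π_i (Kac's formula). Here π_1 = (1/15)/(10/11 + 1/15) = (1/15)/(161/165) = 11/161, so E[T_1 | X_0 = 1] = 1/π_1 = (10/11 + 1/15)/(1/15) = (161/165)/(1/15) = 161/11.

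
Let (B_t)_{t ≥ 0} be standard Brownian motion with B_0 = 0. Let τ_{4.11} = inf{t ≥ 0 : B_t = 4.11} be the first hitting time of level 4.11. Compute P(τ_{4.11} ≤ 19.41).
P(τ_{4.11} ≤ 19.41) = 2(1 − Φ(4.11/√19.41)) = 2(1 − Φ(0.9329)) ≈ 0.3509

By the reflection principle for standard BM, P(τ_b ≤ t) = 2 · P(B_t ≥ b). Since B_t ~ N(0, t), P(B_t ≥ 4.11) = 1 − Φ(4.11/√t) = 1 − Φ(4.11/√19.41) = 1 − Φ(0.9329) ≈ 0.17544. Doubling: P(τ_{4.11} ≤ 19.41) ≈ 2 · 0.17544 = 0.35088 ≈ 0.3509.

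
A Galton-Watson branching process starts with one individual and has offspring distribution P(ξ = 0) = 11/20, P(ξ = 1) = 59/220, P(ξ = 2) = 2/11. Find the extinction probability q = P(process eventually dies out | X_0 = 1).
q = 1

Mean offspring μ = 0·11/20 + 1·59/220 + 2·2/11 = 139/220 ≤ 1. For μ ≤ 1 with offspring not concentrated at 1, the Galton-Watson process goes extinct almost surely, so q = 1.
(Algebraic check: The pgf is f(s) = 11/20 + 59/220·s + 2/11·s². The extinction probability q is the smallest fixed point of f in [0, 1]. Setting s = f(s):
  2/11·s² + (59/220 − 1)·s + 11/20 = 0
  2/11·s² − (11/20 + 2/11)·s + 11/20 = 0
which factors as (s − 1)·(2/11·s − 11/20) = 0, giving roots s = 1 and s = (11/20)/(2/11) = 121/40. Since 121/40 ≥ 1, the smallest root in [0, 1] is s = 1.)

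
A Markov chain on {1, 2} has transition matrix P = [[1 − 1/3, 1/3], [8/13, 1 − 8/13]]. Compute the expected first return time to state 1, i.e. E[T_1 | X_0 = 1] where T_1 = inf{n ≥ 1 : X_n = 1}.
E[T_1 | X_0 = 1] = 1/π_1 = 37/24

For an irreducible recurrent Markov chain with stationary distribution π, E[T_i | X_0 = i] = 1/π_i (Kac's formula). Here π_1 = (8/13)/(1/3 + 8/13) = (8/13)/(37/39) = 24/37, so E[T_1 | X_0 = 1] = 1/π_1 = (1/3 + 8/13)/(8/13) = (37/39)/(8/13) = 37/24.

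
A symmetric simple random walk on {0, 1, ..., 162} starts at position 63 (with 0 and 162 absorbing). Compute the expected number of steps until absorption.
E[τ | X_0 = 63] = 6237

Let v_k = E[τ | X_0 = k]. Boundary: v_0 = v_162 = 0. Recurrence: v_k = 1 + (v_{k-1} + v_{k+1})/2 for 1 ≤ k ≤ 161. The particular solution to v_k − (v_{k-1} + v_{k+1})/2 = 1 is v_k = −k^2. Adding homogeneous solution A + B k and matching boundaries gives v_k = k (162 − k). Substituting k = 63: v_63 = 63 · 99 = 6237.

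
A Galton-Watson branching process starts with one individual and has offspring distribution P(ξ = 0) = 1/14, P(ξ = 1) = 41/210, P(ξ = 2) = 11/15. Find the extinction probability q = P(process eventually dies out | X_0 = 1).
q = 15/154

The pgf is f(s) = 1/14 + 41/210·s + 11/15·s². The extinction probability q is the smallest fixed point of f in [0, 1]. Setting s = f(s):
  11/15·s² + (41/210 − 1)·s + 1/14 = 0
  11/15·s² − (1/14 + 11/15)·s + 1/14 = 0
which factors as (s − 1)·(11/15·s − 1/14) = 0, giving roots s = 1 and s = (1/14)/(11/15) = 15/154.
Mean offspring μ = 41/210 + 2·11/15 = 349/210 > 1 (supercritical), so q < 1. The extinction probability is the smaller root: q = (1/14)/(11/15) = 15/154.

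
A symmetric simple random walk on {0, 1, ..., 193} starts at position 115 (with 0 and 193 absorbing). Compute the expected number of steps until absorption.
E[τ | X_0 = 115] = 8970

Let v_k = E[τ | X_0 = k]. Boundary: v_0 = v_193 = 0. Recurrence: v_k = 1 + (v_{k-1} + v_{k+1})/2 for 1 ≤ k ≤ 192. The particular solution to v_k − (v_{k-1} + v_{k+1})/2 = 1 is v_k = −k^2. Adding homogeneous solution A + B k and matching boundaries gives v_k = k (193 − k). Substituting k = 115: v_115 = 115 · 78 = 8970.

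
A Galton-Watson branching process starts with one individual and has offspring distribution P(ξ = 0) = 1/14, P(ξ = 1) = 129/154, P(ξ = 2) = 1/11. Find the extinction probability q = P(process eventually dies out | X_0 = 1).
q = 11/14

The pgf is f(s) = 1/14 + 129/154·s + 1/11·s². The extinction probability q is the smallest fixed point of f in [0, 1]. Setting s = f(s):
  1/11·s² + (129/154 − 1)·s + 1/14 = 0
  1/11·s² − (1/14 + 1/11)·s + 1/14 = 0
which factors as (s − 1)·(1/11·s − 1/14) = 0, giving roots s = 1 and s = (1/14)/(1/11) = 11/14.
Mean offspring μ = 129/154 + 2·1/11 = 157/154 > 1 (supercritical), so q < 1. The extinction probability is the smaller root: q = (1/14)/(1/11) = 11/14.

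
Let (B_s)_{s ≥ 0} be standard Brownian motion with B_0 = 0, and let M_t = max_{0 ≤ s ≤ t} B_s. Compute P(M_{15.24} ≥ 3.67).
P(M_{15.24} ≥ 3.67) = 2·P(B_{15.24} ≥ 3.67) = 2(1 − Φ(3.67/√15.24)) ≈ 0.3472

By the reflection principle for Brownian motion, P(M_t ≥ a) = 2 · P(B_t ≥ a) for a ≥ 0. Since B_t ~ N(0, t), P(B_t ≥ 3.67) = 1 − Φ(3.67/√t) = 1 − Φ(3.67/√15.24) = 1 − Φ(0.9401). So
  P(M_{15.24} ≥ 3.67) = 2(1 − Φ(0.9401)) ≈ 0.3472.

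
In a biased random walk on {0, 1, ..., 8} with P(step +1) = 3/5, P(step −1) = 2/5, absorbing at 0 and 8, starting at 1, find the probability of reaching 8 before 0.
P(hit 8 before 0) = (1 − (2/3)^1) / (1 − (2/3)^8) = 2187/6305

Let u_k denote P(reach 8 before 0 | start at k). Boundary: u_0 = 0, u_8 = 1. Recurrence: u_k = 3/5·u_{k+1} + 2/5·u_{k-1} for 1 ≤ k ≤ 7. Try u_k = A + B·r^k with r = q/p = (2/5)/(3/5) = 2/3. Substitution satisfies the recurrence; boundary conditions give:
  u_k = (1 − r^k) / (1 − r^N) = (1 − (2/3)^1) / (1 − (2/3)^8) = 2187/6305.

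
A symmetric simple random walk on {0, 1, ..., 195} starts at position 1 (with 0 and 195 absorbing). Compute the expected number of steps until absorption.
E[τ | X_0 = 1] = 194

Let v_k = E[τ | X_0 = k]. Boundary: v_0 = v_195 = 0. Recurrence: v_k = 1 + (v_{k-1} + v_{k+1})/2 for 1 ≤ k ≤ 194. The particular solution to v_k − (v_{k-1} + v_{k+1})/2 = 1 is v_k = −k^2. Adding homogeneous solution A + B k and matching boundaries gives v_k = k (195 − k). Substituting k = 1: v_1 = 1 · 194 = 194.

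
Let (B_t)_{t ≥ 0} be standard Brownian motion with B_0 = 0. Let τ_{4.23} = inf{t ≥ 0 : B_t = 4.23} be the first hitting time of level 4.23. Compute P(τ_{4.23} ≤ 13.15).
P(τ_{4.23} ≤ 13.15) = 2(1 − Φ(4.23/√13.15)) = 2(1 − Φ(1.1665)) ≈ 0.2434

By the reflection principle for standard BM, P(τ_b ≤ t) = 2 · P(B_t ≥ b). Since B_t ~ N(0, t), P(B_t ≥ 4.23) = 1 − Φ(4.23/√t) = 1 − Φ(4.23/√13.15) = 1 − Φ(1.1665) ≈ 0.12171. Doubling: P(τ_{4.23} ≤ 13.15) ≈ 2 · 0.12171 = 0.24342 ≈ 0.2434.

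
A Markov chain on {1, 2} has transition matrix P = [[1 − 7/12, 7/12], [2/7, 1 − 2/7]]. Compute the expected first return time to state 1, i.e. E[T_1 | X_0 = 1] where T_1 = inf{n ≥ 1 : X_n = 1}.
E[T_1 | X_0 = 1] = 1/π_1 = 73/24

For an irreducible recurrent Markov chain with stationary distribution π, E[T_i | X_0 = i] = 1/π_i (Kac's formula). Here π_1 = (2/7)/(7/12 + 2/7) = (2/7)/(73/84) = 24/73, so E[T_1 | X_0 = 1] = 1/π_1 = (7/12 + 2/7)/(2/7) = (73/84)/(2/7) = 73/24.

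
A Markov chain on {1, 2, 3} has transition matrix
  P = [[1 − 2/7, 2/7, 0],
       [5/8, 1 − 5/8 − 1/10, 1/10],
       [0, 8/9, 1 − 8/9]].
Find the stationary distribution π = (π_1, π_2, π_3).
π = (175/264, 10/33, 3/88)

This is a birth-death chain on three states, which satisfies detailed balance: π_1 · P_{12} = π_2 · P_{21} and π_2 · P_{23} = π_3 · P_{32}.
From π_1 · 2/7 = π_2 · 5/8: π_2/π_1 = (2/7)/(5/8) = 16/35.
From π_2 · 1/10 = π_3 · 8/9: π_3/π_2 = (1/10)/(8/9) = 9/80.
Take π_1 proportional to 1; then unnormalized π = (1, 16/35, 9/175). Normalize by dividing by the sum 264/175:
  π = (175/264, 10/33, 3/88).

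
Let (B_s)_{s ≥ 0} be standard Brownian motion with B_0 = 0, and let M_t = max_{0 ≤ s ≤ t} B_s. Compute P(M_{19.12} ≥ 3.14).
P(M_{19.12} ≥ 3.14) = 2·P(B_{19.12} ≥ 3.14) = 2(1 − Φ(3.14/√19.12)) ≈ 0.4727

By the reflection principle for Brownian motion, P(M_t ≥ a) = 2 · P(B_t ≥ a) for a ≥ 0. Since B_t ~ N(0, t), P(B_t ≥ 3.14) = 1 − Φ(3.14/√t) = 1 − Φ(3.14/√19.12) = 1 − Φ(0.7181). So
  P(M_{19.12} ≥ 3.14) = 2(1 − Φ(0.7181)) ≈ 0.4727.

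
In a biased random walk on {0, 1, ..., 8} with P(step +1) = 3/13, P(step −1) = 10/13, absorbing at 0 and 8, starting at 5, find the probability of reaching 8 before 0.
P(hit 8 before 0) = (1 − (10/3)^5) / (1 − (10/3)^8) = 384777/14284777

Let u_k denote P(reach 8 before 0 | start at k). Boundary: u_0 = 0, u_8 = 1. Recurrence: u_k = 3/13·u_{k+1} + 10/13·u_{k-1} for 1 ≤ k ≤ 7. Try u_k = A + B·r^k with r = q/p = (10/13)/(3/13) = 10/3. Substitution satisfies the recurrence; boundary conditions give:
  u_k = (1 − r^k) / (1 − r^N) = (1 − (10/3)^5) / (1 − (10/3)^8) = 384777/14284777.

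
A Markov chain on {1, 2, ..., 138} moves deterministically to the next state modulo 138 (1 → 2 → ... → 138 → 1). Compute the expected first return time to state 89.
E[T_89 | X_0 = 89] = 138

The chain cycles deterministically, so starting at state 89 it returns in exactly 138 steps. Equivalently, the stationary distribution is uniform π_j = 1/138 for every state j, so by Kac's formula E[T_89] = 1/π_89 = 138.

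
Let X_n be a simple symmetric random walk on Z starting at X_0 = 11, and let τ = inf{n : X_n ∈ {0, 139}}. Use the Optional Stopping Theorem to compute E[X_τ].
E[X_τ] = 11

X_n is a martingale and τ is a bounded-mean stopping time (indeed τ is finite a.s. with bounded expectation since the walk is in a bounded region). By the OST, E[X_τ] = E[X_0] = 11. Equivalently: E[X_τ] = 139 · P(hit 139 first) + 0 · P(hit 0 first) = 139 · (11/139) = 11.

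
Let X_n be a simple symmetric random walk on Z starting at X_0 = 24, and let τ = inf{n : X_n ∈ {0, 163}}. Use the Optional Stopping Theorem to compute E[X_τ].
E[X_τ] = 24

X_n is a martingale and τ is a bounded-mean stopping time (indeed τ is finite a.s. with bounded expectation since the walk is in a bounded region). By the OST, E[X_τ] = E[X_0] = 24. Equivalently: E[X_τ] = 163 · P(hit 163 first) + 0 · P(hit 0 first) = 163 · (24/163) = 24.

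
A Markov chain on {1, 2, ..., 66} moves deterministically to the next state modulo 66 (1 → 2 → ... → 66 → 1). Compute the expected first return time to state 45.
E[T_45 | X_0 = 45] = 66

The chain cycles deterministically, so starting at state 45 it returns in exactly 66 steps. Equivalently, the stationary distribution is uniform π_j = 1/66 for every state j, so by Kac's formula E[T_45] = 1/π_45 = 66.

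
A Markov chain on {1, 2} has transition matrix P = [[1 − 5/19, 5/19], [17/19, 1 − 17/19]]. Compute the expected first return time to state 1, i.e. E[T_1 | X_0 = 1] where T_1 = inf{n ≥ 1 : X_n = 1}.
E[T_1 | X_0 = 1] = 1/π_1 = 22/17

For an irreducible recurrent Markov chain with stationary distribution π, E[T_i | X_0 = i] = 1/π_i (Kac's formula). Here π_1 = (17/19)/(5/19 + 17/19) = (17/19)/(22/19) = 17/22, so E[T_1 | X_0 = 1] = 1/π_1 = (5/19 + 17/19)/(17/19) = (22/19)/(17/19) = 22/17.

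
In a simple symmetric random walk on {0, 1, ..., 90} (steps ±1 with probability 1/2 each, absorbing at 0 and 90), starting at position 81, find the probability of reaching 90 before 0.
P(hit 90 before 0) = 81/90 = 9/10

Let u_k = P(hit 90 before 0 | start at k). Then u_0 = 0, u_90 = 1, and u_k = u_{k-1}/2 + u_{k+1}/2 for 1 ≤ k ≤ 89. This harmonic recurrence is solved by u_k = k/90, giving u_81 = 81/90 = 9/10.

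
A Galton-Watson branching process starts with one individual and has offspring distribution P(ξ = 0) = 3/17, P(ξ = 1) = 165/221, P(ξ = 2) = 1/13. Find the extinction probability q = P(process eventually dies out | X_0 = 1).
q = 1

Mean offspring μ = 0·3/17 + 1·165/221 + 2·1/13 = 199/221 ≤ 1. For μ ≤ 1 with offspring not concentrated at 1, the Galton-Watson process goes extinct almost surely, so q = 1.
(Algebraic check: The pgf is f(s) = 3/17 + 165/221·s + 1/13·s². The extinction probability q is the smallest fixed point of f in [0, 1]. Setting s = f(s):
  1/13·s² + (165/221 − 1)·s + 3/17 = 0
  1/13·s² − (3/17 + 1/13)·s + 3/17 = 0
which factors as (s − 1)·(1/13·s − 3/17) = 0, giving roots s = 1 and s = (3/17)/(1/13) = 39/17. Since 39/17 ≥ 1, the smallest root in [0, 1] is s = 1.)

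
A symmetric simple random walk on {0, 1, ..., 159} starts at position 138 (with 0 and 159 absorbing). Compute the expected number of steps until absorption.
E[τ | X_0 = 138] = 2898

Let v_k = E[τ | X_0 = k]. Boundary: v_0 = v_159 = 0. Recurrence: v_k = 1 + (v_{k-1} + v_{k+1})/2 for 1 ≤ k ≤ 158. The particular solution to v_k − (v_{k-1} + v_{k+1})/2 = 1 is v_k = −k^2. Adding homogeneous solution A + B k and matching boundaries gives v_k = k (159 − k). Substituting k = 138: v_138 = 138 · 21 = 2898.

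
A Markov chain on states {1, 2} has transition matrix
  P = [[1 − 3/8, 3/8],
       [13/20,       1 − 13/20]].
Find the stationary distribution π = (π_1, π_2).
π_1 = 26/41, π_2 = 15/41

Solve πP = π with π_1 + π_2 = 1. From πP = π: π_1 · (1 − 3/8) + π_2 · 13/20 = π_1 ⇒ π_2 · 13/20 = π_1 · 3/8 ⇒ π_2/π_1 = (3/8)/(13/20) = 15/26. Together with π_1 + π_2 = 1:
  π_1 = (13/20)/(3/8 + 13/20) = (13/20)/(41/40) = 26/41,
  π_2 = (3/8)/(3/8 + 13/20) = (3/8)/(41/40) = 15/41.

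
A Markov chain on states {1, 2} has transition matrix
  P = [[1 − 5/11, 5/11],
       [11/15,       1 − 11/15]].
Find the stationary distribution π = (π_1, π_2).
π_1 = 121/196, π_2 = 75/196

Solve πP = π with π_1 + π_2 = 1. From πP = π: π_1 · (1 − 5/11) + π_2 · 11/15 = π_1 ⇒ π_2 · 11/15 = π_1 · 5/11 ⇒ π_2/π_1 = (5/11)/(11/15) = 75/121. Together with π_1 + π_2 = 1:
  π_1 = (11/15)/(5/11 + 11/15) = (11/15)/(196/165) = 121/196,
  π_2 = (5/11)/(5/11 + 11/15) = (5/11)/(196/165) = 75/196.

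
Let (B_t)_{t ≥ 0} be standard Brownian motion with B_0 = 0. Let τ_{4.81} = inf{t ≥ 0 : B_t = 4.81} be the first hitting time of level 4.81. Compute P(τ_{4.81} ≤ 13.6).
P(τ_{4.81} ≤ 13.6) = 2(1 − Φ(4.81/√13.6)) = 2(1 − Φ(1.3043)) ≈ 0.1921

By the reflection principle for standard BM, P(τ_b ≤ t) = 2 · P(B_t ≥ b). Since B_t ~ N(0, t), P(B_t ≥ 4.81) = 1 − Φ(4.81/√t) = 1 − Φ(4.81/√13.6) = 1 − Φ(1.3043) ≈ 0.09607. Doubling: P(τ_{4.81} ≤ 13.6) ≈ 2 · 0.09607 = 0.19214 ≈ 0.1921.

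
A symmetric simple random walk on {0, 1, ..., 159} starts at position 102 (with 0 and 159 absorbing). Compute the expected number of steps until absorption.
E[τ | X_0 = 102] = 5814

Let v_k = E[τ | X_0 = k]. Boundary: v_0 = v_159 = 0. Recurrence: v_k = 1 + (v_{k-1} + v_{k+1})/2 for 1 ≤ k ≤ 158. The particular solution to v_k − (v_{k-1} + v_{k+1})/2 = 1 is v_k = −k^2. Adding homogeneous solution A + B k and matching boundaries gives v_k = k (159 − k). Substituting k = 102: v_102 = 102 · 57 = 5814.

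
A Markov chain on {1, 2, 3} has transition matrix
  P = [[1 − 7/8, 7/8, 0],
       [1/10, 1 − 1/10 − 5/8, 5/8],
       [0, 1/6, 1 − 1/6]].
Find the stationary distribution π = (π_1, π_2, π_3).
π = (16/681, 140/681, 175/227)

This is a birth-death chain on three states, which satisfies detailed balance: π_1 · P_{12} = π_2 · P_{21} and π_2 · P_{23} = π_3 · P_{32}.
From π_1 · 7/8 = π_2 · 1/10: π_2/π_1 = (7/8)/(1/10) = 35/4.
From π_2 · 5/8 = π_3 · 1/6: π_3/π_2 = (5/8)/(1/6) = 15/4.
Take π_1 proportional to 1; then unnormalized π = (1, 35/4, 525/16). Normalize by dividing by the sum 681/16:
  π = (16/681, 140/681, 175/227).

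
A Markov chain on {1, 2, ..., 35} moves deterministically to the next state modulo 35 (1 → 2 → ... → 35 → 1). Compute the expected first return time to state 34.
E[T_34 | X_0 = 34] = 35

The chain cycles deterministically, so starting at state 34 it returns in exactly 35 steps. Equivalently, the stationary distribution is uniform π_j = 1/35 for every state j, so by Kac's formula E[T_34] = 1/π_34 = 35.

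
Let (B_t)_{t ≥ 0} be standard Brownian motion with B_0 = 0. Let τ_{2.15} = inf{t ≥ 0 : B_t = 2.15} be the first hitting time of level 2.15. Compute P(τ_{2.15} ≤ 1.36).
P(τ_{2.15} ≤ 1.36) = 2(1 − Φ(2.15/√1.36)) = 2(1 − Φ(1.8436)) ≈ 0.0652

By the reflection principle for standard BM, P(τ_b ≤ t) = 2 · P(B_t ≥ b). Since B_t ~ N(0, t), P(B_t ≥ 2.15) = 1 − Φ(2.15/√t) = 1 − Φ(2.15/√1.36) = 1 − Φ(1.8436) ≈ 0.03262. Doubling: P(τ_{2.15} ≤ 1.36) ≈ 2 · 0.03262 = 0.06524 ≈ 0.0652.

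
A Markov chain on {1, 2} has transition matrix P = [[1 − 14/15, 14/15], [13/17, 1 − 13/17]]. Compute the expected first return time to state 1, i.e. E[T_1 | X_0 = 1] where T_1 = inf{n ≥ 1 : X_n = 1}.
E[T_1 | X_0 = 1] = 1/π_1 = 433/195

For an irreducible recurrent Markov chain with stationary distribution π, E[T_i | X_0 = i] = 1/π_i (Kac's formula). Here π_1 = (13/17)/(14/15 + 13/17) = (13/17)/(433/255) = 195/433, so E[T_1 | X_0 = 1] = 1/π_1 = (14/15 + 13/17)/(13/17) = (433/255)/(13/17) = 433/195.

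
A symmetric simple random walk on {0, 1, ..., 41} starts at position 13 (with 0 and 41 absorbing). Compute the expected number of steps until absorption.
E[τ | X_0 = 13] = 364

Let v_k = E[τ | X_0 = k]. Boundary: v_0 = v_41 = 0. Recurrence: v_k = 1 + (v_{k-1} + v_{k+1})/2 for 1 ≤ k ≤ 40. The particular solution to v_k − (v_{k-1} + v_{k+1})/2 = 1 is v_k = −k^2. Adding homogeneous solution A + B k and matching boundaries gives v_k = k (41 − k). Substituting k = 13: v_13 = 13 · 28 = 364.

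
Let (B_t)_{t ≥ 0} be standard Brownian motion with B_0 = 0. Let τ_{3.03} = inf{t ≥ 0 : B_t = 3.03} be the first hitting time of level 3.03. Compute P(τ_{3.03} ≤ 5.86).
P(τ_{3.03} ≤ 5.86) = 2(1 − Φ(3.03/√5.86)) = 2(1 − Φ(1.2517)) ≈ 0.2107

By the reflection principle for standard BM, P(τ_b ≤ t) = 2 · P(B_t ≥ b). Since B_t ~ N(0, t), P(B_t ≥ 3.03) = 1 − Φ(3.03/√t) = 1 − Φ(3.03/√5.86) = 1 − Φ(1.2517) ≈ 0.10534. Doubling: P(τ_{3.03} ≤ 5.86) ≈ 2 · 0.10534 = 0.21068 ≈ 0.2107.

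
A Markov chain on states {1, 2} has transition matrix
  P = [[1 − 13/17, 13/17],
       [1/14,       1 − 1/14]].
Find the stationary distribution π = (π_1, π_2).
π_1 = 17/199, π_2 = 182/199

Solve πP = π with π_1 + π_2 = 1. From πP = π: π_1 · (1 − 13/17) + π_2 · 1/14 = π_1 ⇒ π_2 · 1/14 = π_1 · 13/17 ⇒ π_2/π_1 = (13/17)/(1/14) = 182/17. Together with π_1 + π_2 = 1:
  π_1 = (1/14)/(13/17 + 1/14) = (1/14)/(199/238) = 17/199,
  π_2 = (13/17)/(13/17 + 1/14) = (13/17)/(199/238) = 182/199.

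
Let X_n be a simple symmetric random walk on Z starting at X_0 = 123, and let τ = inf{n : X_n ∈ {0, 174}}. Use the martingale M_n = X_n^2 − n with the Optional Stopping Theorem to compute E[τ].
E[τ] = 6273

M_n = X_n^2 − n is a martingale (since E[X_{n+1}^2 | F_n] = X_n^2 + 1). By OST (τ has finite mean in a bounded region), E[M_τ] = E[M_0] = X_0^2 − 0 = 123^2 = 15129. Also E[M_τ] = E[X_τ^2] − E[τ]. The walk exits at 0 or 174, with P(hit 174 first) = 123/174, so E[X_τ^2] = 174^2 · 123/174 + 0 = 21402. Thus E[τ] = E[X_τ^2] − E[M_τ] = 21402 − 15129 = 6273 = 123(174 − 123) = 6273.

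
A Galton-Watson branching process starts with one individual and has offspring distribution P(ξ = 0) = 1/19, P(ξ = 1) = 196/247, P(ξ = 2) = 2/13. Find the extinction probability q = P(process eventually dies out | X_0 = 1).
q = 13/38

The pgf is f(s) = 1/19 + 196/247·s + 2/13·s². The extinction probability q is the smallest fixed point of f in [0, 1]. Setting s = f(s):
  2/13·s² + (196/247 − 1)·s + 1/19 = 0
  2/13·s² − (1/19 + 2/13)·s + 1/19 = 0
which factors as (s − 1)·(2/13·s − 1/19) = 0, giving roots s = 1 and s = (1/19)/(2/13) = 13/38.
Mean offspring μ = 196/247 + 2·2/13 = 272/247 > 1 (supercritical), so q < 1. The extinction probability is the smaller root: q = (1/19)/(2/13) = 13/38.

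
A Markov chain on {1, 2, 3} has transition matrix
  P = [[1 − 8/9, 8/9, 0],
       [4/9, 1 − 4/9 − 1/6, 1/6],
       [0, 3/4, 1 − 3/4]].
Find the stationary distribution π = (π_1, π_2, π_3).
π = (9/31, 18/31, 4/31)

This is a birth-death chain on three states, which satisfies detailed balance: π_1 · P_{12} = π_2 · P_{21} and π_2 · P_{23} = π_3 · P_{32}.
From π_1 · 8/9 = π_2 · 4/9: π_2/π_1 = (8/9)/(4/9) = 2.
From π_2 · 1/6 = π_3 · 3/4: π_3/π_2 = (1/6)/(3/4) = 2/9.
Take π_1 proportional to 1; then unnormalized π = (1, 2, 4/9). Normalize by dividing by the sum 31/9:
  π = (9/31, 18/31, 4/31).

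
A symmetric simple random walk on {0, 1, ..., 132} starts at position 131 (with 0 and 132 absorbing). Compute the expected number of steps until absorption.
E[τ | X_0 = 131] = 131

Let v_k = E[τ | X_0 = k]. Boundary: v_0 = v_132 = 0. Recurrence: v_k = 1 + (v_{k-1} + v_{k+1})/2 for 1 ≤ k ≤ 131. The particular solution to v_k − (v_{k-1} + v_{k+1})/2 = 1 is v_k = −k^2. Adding homogeneous solution A + B k and matching boundaries gives v_k = k (132 − k). Substituting k = 131: v_131 = 131 · 1 = 131.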